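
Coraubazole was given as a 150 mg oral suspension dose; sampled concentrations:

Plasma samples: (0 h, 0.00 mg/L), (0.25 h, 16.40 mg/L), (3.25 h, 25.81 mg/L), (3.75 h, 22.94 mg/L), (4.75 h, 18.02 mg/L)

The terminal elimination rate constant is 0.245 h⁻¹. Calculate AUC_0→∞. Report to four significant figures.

AUC = 171.6 mg/L·h

Trapezoidal AUC_0→4.75:
  [0→0.25]: (0.00+16.40)/2 × 0.25 = 2.05
  [0.25→3.25]: (16.40+25.81)/2 × 3 = 63.315
  [3.25→3.75]: (25.81+22.94)/2 × 0.5 = 12.1875
  [3.75→4.75]: (22.94+18.02)/2 × 1 = 20.48
  Sum = 98.0325 mg/L·h
Extrapolated tail: C_last / k_e = 18.02 / 0.245 = 73.551
AUC_0→∞ = 98.0325 + 73.551 = 171.5835 mg/L·h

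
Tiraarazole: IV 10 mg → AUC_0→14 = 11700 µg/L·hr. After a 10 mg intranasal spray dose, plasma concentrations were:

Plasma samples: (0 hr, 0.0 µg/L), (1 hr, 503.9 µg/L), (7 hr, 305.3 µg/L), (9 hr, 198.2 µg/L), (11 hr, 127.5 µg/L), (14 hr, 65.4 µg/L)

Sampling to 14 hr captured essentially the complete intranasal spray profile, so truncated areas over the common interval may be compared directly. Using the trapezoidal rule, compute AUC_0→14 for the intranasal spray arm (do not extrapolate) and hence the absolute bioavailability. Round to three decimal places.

Trapezoidal AUC_0→14 (intranasal spray):
  [0→1]: (0.0+503.9)/2 × 1 = 251.95
  [1→7]: (503.9+305.3)/2 × 6 = 2427.6
  [7→9]: (305.3+198.2)/2 × 2 = 503.5
  [9→11]: (198.2+127.5)/2 × 2 = 325.7
  [11→14]: (127.5+65.4)/2 × 3 = 289.35
  Sum = 3798.1 µg/L·hr
F = (AUC_ev/D_ev)/(AUC_iv/D_iv) = (3798.1/10)/(11700/10) = 379.81/1170 = 0.3246

F = 0.325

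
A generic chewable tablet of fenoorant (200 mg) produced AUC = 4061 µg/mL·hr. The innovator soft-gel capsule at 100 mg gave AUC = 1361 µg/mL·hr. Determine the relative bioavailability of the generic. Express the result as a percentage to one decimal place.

F_rel = (AUC_test/D_test) / (AUC_ref/D_ref)
      = (4061/200) / (1361/100)
      = 20.305 / 13.61 = 1.4919 = 149.19%

F_rel = 149.2%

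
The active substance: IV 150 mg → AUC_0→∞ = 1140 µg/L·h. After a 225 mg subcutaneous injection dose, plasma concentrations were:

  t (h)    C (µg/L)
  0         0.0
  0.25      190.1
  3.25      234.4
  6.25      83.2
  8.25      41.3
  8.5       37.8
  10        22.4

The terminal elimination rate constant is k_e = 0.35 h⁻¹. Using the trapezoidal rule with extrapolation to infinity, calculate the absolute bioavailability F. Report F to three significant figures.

F = 0.807

Trapezoidal AUC_0→10 (subcutaneous injection):
  [0→0.25]: (0.0+190.1)/2 × 0.25 = 23.7625
  [0.25→3.25]: (190.1+234.4)/2 × 3 = 636.75
  [3.25→6.25]: (234.4+83.2)/2 × 3 = 476.4
  [6.25→8.25]: (83.2+41.3)/2 × 2 = 124.5
  [8.25→8.5]: (41.3+37.8)/2 × 0.25 = 9.8875
  [8.5→10]: (37.8+22.4)/2 × 1.5 = 45.15
  Sum = 1316.45 µg/L·h
Tail: C_last/k_e = 22.4/0.35 = 64.000
AUC_0→∞ (subcutaneous injection) = 1316.45 + 64.000 = 1380.45 µg/L·h
F = (AUC_ev/D_ev)/(AUC_iv/D_iv) = (1380.45/225)/(1140/150) = 6.13533/7.6 = 0.8073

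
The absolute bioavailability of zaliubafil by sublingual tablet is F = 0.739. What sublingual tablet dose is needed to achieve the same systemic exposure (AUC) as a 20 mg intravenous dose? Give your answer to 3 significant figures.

D_sublingual = 27.1 mg

For equal systemic exposure: F × D_ev = D_iv
D_ev = D_iv / F = 20 / 0.739 = 27.0636 mg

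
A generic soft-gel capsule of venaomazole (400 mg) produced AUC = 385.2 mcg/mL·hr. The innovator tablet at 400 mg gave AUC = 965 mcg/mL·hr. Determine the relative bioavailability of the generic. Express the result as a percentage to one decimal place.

F_rel = 39.9%

F_rel = (AUC_test/D_test) / (AUC_ref/D_ref)
      = (385.2/400) / (965/400)
      = 0.963 / 2.4125 = 0.3992 = 39.92%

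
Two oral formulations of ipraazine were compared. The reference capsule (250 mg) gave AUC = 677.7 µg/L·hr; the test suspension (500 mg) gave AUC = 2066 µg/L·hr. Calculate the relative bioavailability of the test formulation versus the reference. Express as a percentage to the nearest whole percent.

F_rel = (AUC_test/D_test) / (AUC_ref/D_ref)
      = (2066/500) / (677.7/250)
      = 4.132 / 2.7108 = 1.5243 = 152.43%

F_rel = 152%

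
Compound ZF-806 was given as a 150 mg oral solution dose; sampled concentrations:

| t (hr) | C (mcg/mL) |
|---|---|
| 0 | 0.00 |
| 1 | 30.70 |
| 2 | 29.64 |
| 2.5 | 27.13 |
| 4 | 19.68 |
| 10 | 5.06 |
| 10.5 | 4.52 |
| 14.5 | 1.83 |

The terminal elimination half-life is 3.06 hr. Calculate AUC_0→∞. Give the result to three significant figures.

AUC = 192 mcg/mL·hr

Trapezoidal AUC_0→14.5:
  [0→1]: (0.00+30.70)/2 × 1 = 15.35
  [1→2]: (30.70+29.64)/2 × 1 = 30.17
  [2→2.5]: (29.64+27.13)/2 × 0.5 = 14.1925
  [2.5→4]: (27.13+19.68)/2 × 1.5 = 35.1075
  [4→10]: (19.68+5.06)/2 × 6 = 74.22
  [10→10.5]: (5.06+4.52)/2 × 0.5 = 2.395
  [10.5→14.5]: (4.52+1.83)/2 × 4 = 12.7
  Sum = 184.135 mcg/mL·hr
k_e = ln2 / t½ = 0.693147 / 3.06 = 0.2265 hr^-1
Extrapolated tail: C_last / k_e = 1.83 / 0.2265 = 8.079
AUC_0→∞ = 184.135 + 8.079 = 192.214 mcg/mL·hr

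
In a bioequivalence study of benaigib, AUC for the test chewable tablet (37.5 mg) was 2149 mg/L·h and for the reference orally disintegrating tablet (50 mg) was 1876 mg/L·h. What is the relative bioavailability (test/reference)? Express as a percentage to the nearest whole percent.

F_rel = 153%

F_rel = (AUC_test/D_test) / (AUC_ref/D_ref)
      = (2149/37.5) / (1876/50)
      = 57.3067 / 37.52 = 1.5274 = 152.74%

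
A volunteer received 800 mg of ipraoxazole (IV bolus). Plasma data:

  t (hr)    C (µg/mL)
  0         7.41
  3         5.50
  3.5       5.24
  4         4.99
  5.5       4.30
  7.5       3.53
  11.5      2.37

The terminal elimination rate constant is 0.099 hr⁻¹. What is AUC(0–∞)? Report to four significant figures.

AUC = 75.14 µg/mL·hr

Trapezoidal AUC_0→11.5:
  [0→3]: (7.41+5.50)/2 × 3 = 19.365
  [3→3.5]: (5.50+5.24)/2 × 0.5 = 2.685
  [3.5→4]: (5.24+4.99)/2 × 0.5 = 2.5575
  [4→5.5]: (4.99+4.30)/2 × 1.5 = 6.9675
  [5.5→7.5]: (4.30+3.53)/2 × 2 = 7.83
  [7.5→11.5]: (3.53+2.37)/2 × 4 = 11.8
  Sum = 51.205 µg/mL·hr
Extrapolated tail: C_last / k_e = 2.37 / 0.099 = 23.939
AUC_0→∞ = 51.205 + 23.939 = 75.144 µg/mL·hr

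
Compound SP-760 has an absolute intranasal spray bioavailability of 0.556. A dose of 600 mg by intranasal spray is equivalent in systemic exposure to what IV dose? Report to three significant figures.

Systemic exposure from an extravascular dose = F × D_ev, so the equivalent IV dose is F × D_ev.
D_iv = F × D_ev = 0.556 × 600 = 333.6 mg

D_iv = 334 mg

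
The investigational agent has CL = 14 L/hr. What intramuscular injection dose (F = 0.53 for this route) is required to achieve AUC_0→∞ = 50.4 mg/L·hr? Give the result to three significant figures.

Dose = 1330 mg

Dose = CL × AUC_0→∞ / F
     = 14 × 50.4 / 0.53 = 1331.32 mg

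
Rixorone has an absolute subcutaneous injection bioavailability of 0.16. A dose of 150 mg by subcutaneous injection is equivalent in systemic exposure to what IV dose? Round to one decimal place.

Systemic exposure from an extravascular dose = F × D_ev, so the equivalent IV dose is F × D_ev.
D_iv = F × D_ev = 0.16 × 150 = 24 mg

D_iv = 24.0 mg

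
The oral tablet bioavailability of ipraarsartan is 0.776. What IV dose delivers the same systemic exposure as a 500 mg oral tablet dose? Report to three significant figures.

D_iv = 388 mg

Systemic exposure from an extravascular dose = F × D_ev, so the equivalent IV dose is F × D_ev.
D_iv = F × D_ev = 0.776 × 500 = 388 mg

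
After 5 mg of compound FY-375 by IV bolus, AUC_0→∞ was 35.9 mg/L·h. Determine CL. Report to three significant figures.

CL = Dose_iv / AUC_0→∞
   = 5 / 35.9 = 0.139276 L/h

CL = 0.139 L/h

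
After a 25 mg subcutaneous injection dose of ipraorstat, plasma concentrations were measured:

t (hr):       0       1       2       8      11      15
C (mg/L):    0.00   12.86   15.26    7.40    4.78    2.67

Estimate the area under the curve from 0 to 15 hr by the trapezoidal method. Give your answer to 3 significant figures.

Trapezoidal AUC_0→15:
  [0→1]: (0.00+12.86)/2 × 1 = 6.43
  [1→2]: (12.86+15.26)/2 × 1 = 14.06
  [2→8]: (15.26+7.40)/2 × 6 = 67.98
  [8→11]: (7.40+4.78)/2 × 3 = 18.27
  [11→15]: (4.78+2.67)/2 × 4 = 14.9
  Sum = 121.64 mg/L·hr

AUC = 122 mg/L·hr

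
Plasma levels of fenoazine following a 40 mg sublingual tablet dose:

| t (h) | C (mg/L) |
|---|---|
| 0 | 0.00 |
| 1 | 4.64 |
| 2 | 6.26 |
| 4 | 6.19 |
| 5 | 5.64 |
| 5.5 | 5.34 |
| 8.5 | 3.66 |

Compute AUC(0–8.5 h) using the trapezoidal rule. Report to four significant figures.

AUC = 42.38 mg/L·h

Trapezoidal AUC_0→8.5:
  [0→1]: (0.00+4.64)/2 × 1 = 2.32
  [1→2]: (4.64+6.26)/2 × 1 = 5.45
  [2→4]: (6.26+6.19)/2 × 2 = 12.45
  [4→5]: (6.19+5.64)/2 × 1 = 5.915
  [5→5.5]: (5.64+5.34)/2 × 0.5 = 2.745
  [5.5→8.5]: (5.34+3.66)/2 × 3 = 13.5
  Sum = 42.38 mg/L·h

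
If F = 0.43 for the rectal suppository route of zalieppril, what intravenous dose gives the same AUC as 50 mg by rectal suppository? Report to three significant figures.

D_iv = 21.5 mg

Systemic exposure from an extravascular dose = F × D_ev, so the equivalent IV dose is F × D_ev.
D_iv = F × D_ev = 0.43 × 50 = 21.5 mg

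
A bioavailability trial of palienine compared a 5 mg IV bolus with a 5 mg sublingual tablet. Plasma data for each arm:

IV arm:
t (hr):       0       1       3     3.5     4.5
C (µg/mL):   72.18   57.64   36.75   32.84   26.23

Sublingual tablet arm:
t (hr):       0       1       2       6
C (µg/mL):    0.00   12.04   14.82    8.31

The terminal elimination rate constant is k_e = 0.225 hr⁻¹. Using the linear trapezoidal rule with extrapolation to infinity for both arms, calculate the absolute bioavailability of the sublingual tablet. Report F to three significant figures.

Trapezoidal AUC_0→4.5 (IV):
  [0→1]: (72.18+57.64)/2 × 1 = 64.91
  [1→3]: (57.64+36.75)/2 × 2 = 94.39
  [3→3.5]: (36.75+32.84)/2 × 0.5 = 17.3975
  [3.5→4.5]: (32.84+26.23)/2 × 1 = 29.535
  Sum = 206.2325 µg/mL·hr
IV tail: 26.23/0.225 = 116.578; AUC_iv,0→∞ = 206.2325 + 116.578 = 322.8105 µg/mL·hr
Trapezoidal AUC_0→6 (sublingual tablet):
  [0→1]: (0.00+12.04)/2 × 1 = 6.02
  [1→2]: (12.04+14.82)/2 × 1 = 13.43
  [2→6]: (14.82+8.31)/2 × 4 = 46.26
  Sum = 65.71 µg/mL·hr
sublingual tablet tail: 8.31/0.225 = 36.933; AUC_ev,0→∞ = 65.71 + 36.933 = 102.643 µg/mL·hr
F = (AUC_ev/D_ev)/(AUC_iv/D_iv) = (102.643/5)/(322.8105/5) = 20.5286/64.5621 = 0.3180

F = 0.318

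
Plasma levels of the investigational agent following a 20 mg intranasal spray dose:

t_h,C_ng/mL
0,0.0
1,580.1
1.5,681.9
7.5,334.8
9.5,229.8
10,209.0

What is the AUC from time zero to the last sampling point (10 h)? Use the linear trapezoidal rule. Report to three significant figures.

AUC = 4330 ng/mL·h

Trapezoidal AUC_0→10:
  [0→1]: (0.0+580.1)/2 × 1 = 290.05
  [1→1.5]: (580.1+681.9)/2 × 0.5 = 315.5
  [1.5→7.5]: (681.9+334.8)/2 × 6 = 3050.1
  [7.5→9.5]: (334.8+229.8)/2 × 2 = 564.6
  [9.5→10]: (229.8+209.0)/2 × 0.5 = 109.7
  Sum = 4329.95 ng/mL·h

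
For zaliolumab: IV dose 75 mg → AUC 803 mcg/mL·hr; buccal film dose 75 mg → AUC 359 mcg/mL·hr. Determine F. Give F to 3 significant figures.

F = 0.447

F = (AUC_ev / D_ev) / (AUC_iv / D_iv)
  = (359/75) / (803/75)
  = 4.78667 / 10.7067 = 0.4471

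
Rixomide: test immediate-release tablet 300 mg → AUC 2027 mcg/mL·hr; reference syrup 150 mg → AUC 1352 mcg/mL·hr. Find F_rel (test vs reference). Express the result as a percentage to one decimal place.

F_rel = 75.0%

F_rel = (AUC_test/D_test) / (AUC_ref/D_ref)
      = (2027/300) / (1352/150)
      = 6.75667 / 9.01333 = 0.7496 = 74.96%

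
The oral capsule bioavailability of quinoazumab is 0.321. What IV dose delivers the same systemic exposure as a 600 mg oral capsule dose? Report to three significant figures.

Systemic exposure from an extravascular dose = F × D_ev, so the equivalent IV dose is F × D_ev.
D_iv = F × D_ev = 0.321 × 600 = 192.6 mg

D_iv = 193 mg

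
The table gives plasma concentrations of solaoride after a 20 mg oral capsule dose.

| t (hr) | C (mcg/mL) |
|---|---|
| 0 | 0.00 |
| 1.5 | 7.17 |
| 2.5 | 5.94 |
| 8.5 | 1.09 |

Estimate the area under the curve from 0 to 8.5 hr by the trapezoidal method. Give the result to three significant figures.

AUC = 33.0 mcg/mL·hr

Trapezoidal AUC_0→8.5:
  [0→1.5]: (0.00+7.17)/2 × 1.5 = 5.3775
  [1.5→2.5]: (7.17+5.94)/2 × 1 = 6.555
  [2.5→8.5]: (5.94+1.09)/2 × 6 = 21.09
  Sum = 33.0225 mcg/mL·hr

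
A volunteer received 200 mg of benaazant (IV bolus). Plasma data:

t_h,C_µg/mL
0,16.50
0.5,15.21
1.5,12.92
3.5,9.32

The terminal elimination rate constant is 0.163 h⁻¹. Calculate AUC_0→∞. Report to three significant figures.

Trapezoidal AUC_0→3.5:
  [0→0.5]: (16.50+15.21)/2 × 0.5 = 7.9275
  [0.5→1.5]: (15.21+12.92)/2 × 1 = 14.065
  [1.5→3.5]: (12.92+9.32)/2 × 2 = 22.24
  Sum = 44.2325 µg/mL·h
Extrapolated tail: C_last / k_e = 9.32 / 0.163 = 57.178
AUC_0→∞ = 44.2325 + 57.178 = 101.4105 µg/mL·h

AUC = 101 µg/mL·h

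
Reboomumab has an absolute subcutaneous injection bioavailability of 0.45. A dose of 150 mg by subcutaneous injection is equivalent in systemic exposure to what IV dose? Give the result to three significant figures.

Systemic exposure from an extravascular dose = F × D_ev, so the equivalent IV dose is F × D_ev.
D_iv = F × D_ev = 0.45 × 150 = 67.5 mg

D_iv = 67.5 mg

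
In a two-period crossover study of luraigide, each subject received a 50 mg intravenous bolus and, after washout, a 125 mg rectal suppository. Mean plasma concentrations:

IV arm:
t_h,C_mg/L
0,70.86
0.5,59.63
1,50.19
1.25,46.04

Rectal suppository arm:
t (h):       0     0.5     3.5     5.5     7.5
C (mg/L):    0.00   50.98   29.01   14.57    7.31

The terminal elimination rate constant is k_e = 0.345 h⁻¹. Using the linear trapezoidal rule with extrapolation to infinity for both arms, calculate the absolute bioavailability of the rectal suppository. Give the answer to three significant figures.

F = 0.427

Trapezoidal AUC_0→1.25 (IV):
  [0→0.5]: (70.86+59.63)/2 × 0.5 = 32.6225
  [0.5→1]: (59.63+50.19)/2 × 0.5 = 27.455
  [1→1.25]: (50.19+46.04)/2 × 0.25 = 12.02875
  Sum = 72.10625 mg/L·h
IV tail: 46.04/0.345 = 133.449; AUC_iv,0→∞ = 72.10625 + 133.449 = 205.55525 mg/L·h
Trapezoidal AUC_0→7.5 (rectal suppository):
  [0→0.5]: (0.00+50.98)/2 × 0.5 = 12.745
  [0.5→3.5]: (50.98+29.01)/2 × 3 = 119.985
  [3.5→5.5]: (29.01+14.57)/2 × 2 = 43.58
  [5.5→7.5]: (14.57+7.31)/2 × 2 = 21.88
  Sum = 198.19 mg/L·h
rectal suppository tail: 7.31/0.345 = 21.188; AUC_ev,0→∞ = 198.19 + 21.188 = 219.378 mg/L·h
F = (AUC_ev/D_ev)/(AUC_iv/D_iv) = (219.378/125)/(205.55525/50) = 1.755024/4.111105 = 0.4269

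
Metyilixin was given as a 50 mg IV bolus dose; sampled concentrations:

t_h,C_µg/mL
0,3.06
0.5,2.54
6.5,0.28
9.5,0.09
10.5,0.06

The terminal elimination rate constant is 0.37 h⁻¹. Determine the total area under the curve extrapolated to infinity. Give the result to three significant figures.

AUC = 10.7 µg/mL·h

Trapezoidal AUC_0→10.5:
  [0→0.5]: (3.06+2.54)/2 × 0.5 = 1.4
  [0.5→6.5]: (2.54+0.28)/2 × 6 = 8.46
  [6.5→9.5]: (0.28+0.09)/2 × 3 = 0.555
  [9.5→10.5]: (0.09+0.06)/2 × 1 = 0.075
  Sum = 10.49 µg/mL·h
Extrapolated tail: C_last / k_e = 0.06 / 0.37 = 0.162
AUC_0→∞ = 10.49 + 0.162 = 10.652 µg/mL·h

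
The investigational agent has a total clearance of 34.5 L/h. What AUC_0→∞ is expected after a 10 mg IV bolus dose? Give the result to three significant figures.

AUC = 0.290 mg/L·h

AUC_0→∞ = Dose_iv / CL
        = 10 / 34.5 = 0.289855 mg/L·h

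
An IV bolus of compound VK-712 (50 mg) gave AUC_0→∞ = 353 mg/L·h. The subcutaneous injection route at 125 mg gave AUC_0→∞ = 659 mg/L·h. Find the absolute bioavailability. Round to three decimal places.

F = (AUC_ev / D_ev) / (AUC_iv / D_iv)
  = (659/125) / (353/50)
  = 5.272 / 7.06 = 0.7467

F = 0.747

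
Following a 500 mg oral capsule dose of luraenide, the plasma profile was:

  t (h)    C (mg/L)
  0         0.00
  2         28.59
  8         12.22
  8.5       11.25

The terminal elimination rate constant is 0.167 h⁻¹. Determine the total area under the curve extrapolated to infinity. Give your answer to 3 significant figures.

AUC = 224 mg/L·h

Trapezoidal AUC_0→8.5:
  [0→2]: (0.00+28.59)/2 × 2 = 28.59
  [2→8]: (28.59+12.22)/2 × 6 = 122.43
  [8→8.5]: (12.22+11.25)/2 × 0.5 = 5.8675
  Sum = 156.8875 mg/L·h
Extrapolated tail: C_last / k_e = 11.25 / 0.167 = 67.365
AUC_0→∞ = 156.8875 + 67.365 = 224.2525 mg/L·h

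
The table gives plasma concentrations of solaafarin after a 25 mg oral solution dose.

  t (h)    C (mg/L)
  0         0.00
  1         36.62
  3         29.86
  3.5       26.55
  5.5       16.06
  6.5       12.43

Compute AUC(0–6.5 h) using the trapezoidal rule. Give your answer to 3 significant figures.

Trapezoidal AUC_0→6.5:
  [0→1]: (0.00+36.62)/2 × 1 = 18.31
  [1→3]: (36.62+29.86)/2 × 2 = 66.48
  [3→3.5]: (29.86+26.55)/2 × 0.5 = 14.1025
  [3.5→5.5]: (26.55+16.06)/2 × 2 = 42.61
  [5.5→6.5]: (16.06+12.43)/2 × 1 = 14.245
  Sum = 155.7475 mg/L·h

AUC = 156 mg/L·h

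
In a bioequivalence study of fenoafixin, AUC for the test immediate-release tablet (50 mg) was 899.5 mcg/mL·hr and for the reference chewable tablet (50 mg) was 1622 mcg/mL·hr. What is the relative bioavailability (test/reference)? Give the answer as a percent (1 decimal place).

F_rel = 55.5%

F_rel = (AUC_test/D_test) / (AUC_ref/D_ref)
      = (899.5/50) / (1622/50)
      = 17.99 / 32.44 = 0.5546 = 55.46%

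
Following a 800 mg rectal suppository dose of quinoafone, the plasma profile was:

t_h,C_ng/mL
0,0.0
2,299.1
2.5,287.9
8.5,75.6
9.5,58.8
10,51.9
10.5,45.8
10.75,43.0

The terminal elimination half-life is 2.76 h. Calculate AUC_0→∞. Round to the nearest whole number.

Trapezoidal AUC_0→10.75:
  [0→2]: (0.0+299.1)/2 × 2 = 299.1
  [2→2.5]: (299.1+287.9)/2 × 0.5 = 146.75
  [2.5→8.5]: (287.9+75.6)/2 × 6 = 1090.5
  [8.5→9.5]: (75.6+58.8)/2 × 1 = 67.2
  [9.5→10]: (58.8+51.9)/2 × 0.5 = 27.675
  [10→10.5]: (51.9+45.8)/2 × 0.5 = 24.425
  [10.5→10.75]: (45.8+43.0)/2 × 0.25 = 11.1
  Sum = 1666.75 ng/mL·h
k_e = ln2 / t½ = 0.693147 / 2.76 = 0.2511 h^-1
Extrapolated tail: C_last / k_e = 43.0 / 0.2511 = 171.247
AUC_0→∞ = 1666.75 + 171.247 = 1837.997 ng/mL·h

AUC = 1838 ng/mL·h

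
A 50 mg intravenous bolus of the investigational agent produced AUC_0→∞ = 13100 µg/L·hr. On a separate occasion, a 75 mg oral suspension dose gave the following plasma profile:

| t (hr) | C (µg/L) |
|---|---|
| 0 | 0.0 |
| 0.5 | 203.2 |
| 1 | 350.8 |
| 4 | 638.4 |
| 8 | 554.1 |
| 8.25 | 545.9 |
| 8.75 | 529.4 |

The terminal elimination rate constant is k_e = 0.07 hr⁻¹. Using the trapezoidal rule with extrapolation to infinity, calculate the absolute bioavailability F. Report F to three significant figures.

Trapezoidal AUC_0→8.75 (oral suspension):
  [0→0.5]: (0.0+203.2)/2 × 0.5 = 50.8
  [0.5→1]: (203.2+350.8)/2 × 0.5 = 138.5
  [1→4]: (350.8+638.4)/2 × 3 = 1483.8
  [4→8]: (638.4+554.1)/2 × 4 = 2385.0
  [8→8.25]: (554.1+545.9)/2 × 0.25 = 137.5
  [8.25→8.75]: (545.9+529.4)/2 × 0.5 = 268.825
  Sum = 4464.425 µg/L·hr
Tail: C_last/k_e = 529.4/0.07 = 7562.857
AUC_0→∞ (oral suspension) = 4464.425 + 7562.857 = 12027.282 µg/L·hr
F = (AUC_ev/D_ev)/(AUC_iv/D_iv) = (12027.282/75)/(13100/50) = 160.36376/262 = 0.6121

F = 0.612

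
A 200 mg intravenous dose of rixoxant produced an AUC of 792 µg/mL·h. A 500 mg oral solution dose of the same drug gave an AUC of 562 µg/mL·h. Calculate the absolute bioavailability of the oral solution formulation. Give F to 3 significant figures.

F = 0.284

F = (AUC_ev / D_ev) / (AUC_iv / D_iv)
  = (562/500) / (792/200)
  = 1.124 / 3.96 = 0.2838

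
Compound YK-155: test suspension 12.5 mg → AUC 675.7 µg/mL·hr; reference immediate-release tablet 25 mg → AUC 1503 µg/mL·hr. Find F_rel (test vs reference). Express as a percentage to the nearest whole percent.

F_rel = (AUC_test/D_test) / (AUC_ref/D_ref)
      = (675.7/12.5) / (1503/25)
      = 54.056 / 60.12 = 0.8991 = 89.91%

F_rel = 90%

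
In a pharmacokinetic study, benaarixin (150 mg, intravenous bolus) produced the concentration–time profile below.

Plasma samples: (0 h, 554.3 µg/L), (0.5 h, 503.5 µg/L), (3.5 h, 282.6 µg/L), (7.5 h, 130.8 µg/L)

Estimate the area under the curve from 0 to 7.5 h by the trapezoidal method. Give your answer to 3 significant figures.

Trapezoidal AUC_0→7.5:
  [0→0.5]: (554.3+503.5)/2 × 0.5 = 264.45
  [0.5→3.5]: (503.5+282.6)/2 × 3 = 1179.15
  [3.5→7.5]: (282.6+130.8)/2 × 4 = 826.8
  Sum = 2270.4 µg/L·h

AUC = 2270 µg/L·h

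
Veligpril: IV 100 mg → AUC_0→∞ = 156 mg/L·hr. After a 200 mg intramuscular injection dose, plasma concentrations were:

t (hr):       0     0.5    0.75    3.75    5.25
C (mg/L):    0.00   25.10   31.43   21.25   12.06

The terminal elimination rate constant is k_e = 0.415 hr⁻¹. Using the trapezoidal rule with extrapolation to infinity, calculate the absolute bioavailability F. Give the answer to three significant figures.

F = 0.469

Trapezoidal AUC_0→5.25 (intramuscular injection):
  [0→0.5]: (0.00+25.10)/2 × 0.5 = 6.275
  [0.5→0.75]: (25.10+31.43)/2 × 0.25 = 7.06625
  [0.75→3.75]: (31.43+21.25)/2 × 3 = 79.02
  [3.75→5.25]: (21.25+12.06)/2 × 1.5 = 24.9825
  Sum = 117.34375 mg/L·hr
Tail: C_last/k_e = 12.06/0.415 = 29.060
AUC_0→∞ (intramuscular injection) = 117.34375 + 29.060 = 146.40375 mg/L·hr
F = (AUC_ev/D_ev)/(AUC_iv/D_iv) = (146.40375/200)/(156/100) = 0.73201875/1.56 = 0.4692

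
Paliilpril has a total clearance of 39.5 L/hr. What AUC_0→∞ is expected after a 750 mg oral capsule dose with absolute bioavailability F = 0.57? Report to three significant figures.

AUC_0→∞ = F × Dose / CL
        = 0.57 × 750 / 39.5 = 10.8228 mg/L·hr

AUC = 10.8 mg/L·hr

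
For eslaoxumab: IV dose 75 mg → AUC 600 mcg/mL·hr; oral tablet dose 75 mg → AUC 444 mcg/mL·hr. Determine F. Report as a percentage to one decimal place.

F = 74.0%

F = (AUC_ev / D_ev) / (AUC_iv / D_iv)
  = (444/75) / (600/75)
  = 5.92 / 8 = 0.7400
  = 74.00%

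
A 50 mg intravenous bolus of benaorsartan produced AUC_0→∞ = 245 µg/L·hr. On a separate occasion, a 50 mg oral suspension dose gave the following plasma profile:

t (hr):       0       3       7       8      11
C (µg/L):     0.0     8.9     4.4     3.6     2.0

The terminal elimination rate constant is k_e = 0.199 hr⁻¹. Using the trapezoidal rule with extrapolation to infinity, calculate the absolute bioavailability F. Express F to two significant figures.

F = 0.25

Trapezoidal AUC_0→11 (oral suspension):
  [0→3]: (0.0+8.9)/2 × 3 = 13.35
  [3→7]: (8.9+4.4)/2 × 4 = 26.6
  [7→8]: (4.4+3.6)/2 × 1 = 4.0
  [8→11]: (3.6+2.0)/2 × 3 = 8.4
  Sum = 52.35 µg/L·hr
Tail: C_last/k_e = 2.0/0.199 = 10.050
AUC_0→∞ (oral suspension) = 52.35 + 10.050 = 62.4 µg/L·hr
F = (AUC_ev/D_ev)/(AUC_iv/D_iv) = (62.4/50)/(245/50) = 1.248/4.9 = 0.2547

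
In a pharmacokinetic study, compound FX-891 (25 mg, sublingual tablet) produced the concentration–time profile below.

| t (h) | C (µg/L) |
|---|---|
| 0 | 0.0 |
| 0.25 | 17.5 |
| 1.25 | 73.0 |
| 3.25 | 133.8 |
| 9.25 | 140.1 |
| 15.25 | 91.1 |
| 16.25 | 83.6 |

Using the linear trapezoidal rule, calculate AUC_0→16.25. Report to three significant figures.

Trapezoidal AUC_0→16.25:
  [0→0.25]: (0.0+17.5)/2 × 0.25 = 2.1875
  [0.25→1.25]: (17.5+73.0)/2 × 1 = 45.25
  [1.25→3.25]: (73.0+133.8)/2 × 2 = 206.8
  [3.25→9.25]: (133.8+140.1)/2 × 6 = 821.7
  [9.25→15.25]: (140.1+91.1)/2 × 6 = 693.6
  [15.25→16.25]: (91.1+83.6)/2 × 1 = 87.35
  Sum = 1856.8875 µg/L·h

AUC = 1860 µg/L·h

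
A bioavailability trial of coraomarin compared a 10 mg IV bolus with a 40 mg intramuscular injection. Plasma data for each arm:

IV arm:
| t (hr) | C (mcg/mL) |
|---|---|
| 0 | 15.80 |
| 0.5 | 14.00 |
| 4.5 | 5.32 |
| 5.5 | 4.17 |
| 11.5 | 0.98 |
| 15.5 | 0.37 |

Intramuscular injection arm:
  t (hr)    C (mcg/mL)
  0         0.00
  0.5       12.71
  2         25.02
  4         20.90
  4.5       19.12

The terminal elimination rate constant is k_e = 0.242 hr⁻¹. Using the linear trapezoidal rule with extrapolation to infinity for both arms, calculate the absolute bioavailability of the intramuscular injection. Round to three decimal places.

F = 0.590

Trapezoidal AUC_0→15.5 (IV):
  [0→0.5]: (15.80+14.00)/2 × 0.5 = 7.45
  [0.5→4.5]: (14.00+5.32)/2 × 4 = 38.64
  [4.5→5.5]: (5.32+4.17)/2 × 1 = 4.745
  [5.5→11.5]: (4.17+0.98)/2 × 6 = 15.45
  [11.5→15.5]: (0.98+0.37)/2 × 4 = 2.7
  Sum = 68.985 mcg/mL·hr
IV tail: 0.37/0.242 = 1.529; AUC_iv,0→∞ = 68.985 + 1.529 = 70.514 mcg/mL·hr
Trapezoidal AUC_0→4.5 (intramuscular injection):
  [0→0.5]: (0.00+12.71)/2 × 0.5 = 3.1775
  [0.5→2]: (12.71+25.02)/2 × 1.5 = 28.2975
  [2→4]: (25.02+20.90)/2 × 2 = 45.92
  [4→4.5]: (20.90+19.12)/2 × 0.5 = 10.005
  Sum = 87.4 mcg/mL·hr
intramuscular injection tail: 19.12/0.242 = 79.008; AUC_ev,0→∞ = 87.4 + 79.008 = 166.408 mcg/mL·hr
F = (AUC_ev/D_ev)/(AUC_iv/D_iv) = (166.408/40)/(70.514/10) = 4.1602/7.0514 = 0.5900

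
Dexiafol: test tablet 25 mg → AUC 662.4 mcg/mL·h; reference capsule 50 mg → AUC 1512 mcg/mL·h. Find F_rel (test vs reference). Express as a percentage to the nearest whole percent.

F_rel = 88%

F_rel = (AUC_test/D_test) / (AUC_ref/D_ref)
      = (662.4/25) / (1512/50)
      = 26.496 / 30.24 = 0.8762 = 87.62%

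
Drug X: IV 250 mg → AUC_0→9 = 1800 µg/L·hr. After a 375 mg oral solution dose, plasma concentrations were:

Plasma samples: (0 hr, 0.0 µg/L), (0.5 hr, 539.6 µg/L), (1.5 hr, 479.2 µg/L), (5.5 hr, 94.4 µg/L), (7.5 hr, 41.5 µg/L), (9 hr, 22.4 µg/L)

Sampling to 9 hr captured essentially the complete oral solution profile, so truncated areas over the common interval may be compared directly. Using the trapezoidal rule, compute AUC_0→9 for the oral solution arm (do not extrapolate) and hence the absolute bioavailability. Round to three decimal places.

Trapezoidal AUC_0→9 (oral solution):
  [0→0.5]: (0.0+539.6)/2 × 0.5 = 134.9
  [0.5→1.5]: (539.6+479.2)/2 × 1 = 509.4
  [1.5→5.5]: (479.2+94.4)/2 × 4 = 1147.2
  [5.5→7.5]: (94.4+41.5)/2 × 2 = 135.9
  [7.5→9]: (41.5+22.4)/2 × 1.5 = 47.925
  Sum = 1975.325 µg/L·hr
F = (AUC_ev/D_ev)/(AUC_iv/D_iv) = (1975.325/375)/(1800/250) = 5.26753/7.2 = 0.7316

F = 0.732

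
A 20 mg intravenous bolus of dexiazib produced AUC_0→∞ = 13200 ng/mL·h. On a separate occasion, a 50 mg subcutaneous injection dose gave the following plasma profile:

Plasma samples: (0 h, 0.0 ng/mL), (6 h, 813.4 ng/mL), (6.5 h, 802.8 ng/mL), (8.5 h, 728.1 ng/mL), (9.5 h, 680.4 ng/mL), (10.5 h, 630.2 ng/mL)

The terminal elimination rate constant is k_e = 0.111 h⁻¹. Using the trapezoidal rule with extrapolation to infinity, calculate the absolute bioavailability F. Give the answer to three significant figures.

Trapezoidal AUC_0→10.5 (subcutaneous injection):
  [0→6]: (0.0+813.4)/2 × 6 = 2440.2
  [6→6.5]: (813.4+802.8)/2 × 0.5 = 404.05
  [6.5→8.5]: (802.8+728.1)/2 × 2 = 1530.9
  [8.5→9.5]: (728.1+680.4)/2 × 1 = 704.25
  [9.5→10.5]: (680.4+630.2)/2 × 1 = 655.3
  Sum = 5734.7 ng/mL·h
Tail: C_last/k_e = 630.2/0.111 = 5677.477
AUC_0→∞ (subcutaneous injection) = 5734.7 + 5677.477 = 11412.177 ng/mL·h
F = (AUC_ev/D_ev)/(AUC_iv/D_iv) = (11412.177/50)/(13200/20) = 228.24354/660 = 0.3458

F = 0.346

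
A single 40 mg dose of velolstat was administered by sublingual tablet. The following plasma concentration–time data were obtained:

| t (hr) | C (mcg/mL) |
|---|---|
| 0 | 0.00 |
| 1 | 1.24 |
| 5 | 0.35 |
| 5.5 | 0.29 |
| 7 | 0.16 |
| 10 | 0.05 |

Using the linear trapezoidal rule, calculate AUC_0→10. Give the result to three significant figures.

AUC = 4.61 mcg/mL·hr

Trapezoidal AUC_0→10:
  [0→1]: (0.00+1.24)/2 × 1 = 0.62
  [1→5]: (1.24+0.35)/2 × 4 = 3.18
  [5→5.5]: (0.35+0.29)/2 × 0.5 = 0.16
  [5.5→7]: (0.29+0.16)/2 × 1.5 = 0.3375
  [7→10]: (0.16+0.05)/2 × 3 = 0.315
  Sum = 4.6125 mcg/mL·hr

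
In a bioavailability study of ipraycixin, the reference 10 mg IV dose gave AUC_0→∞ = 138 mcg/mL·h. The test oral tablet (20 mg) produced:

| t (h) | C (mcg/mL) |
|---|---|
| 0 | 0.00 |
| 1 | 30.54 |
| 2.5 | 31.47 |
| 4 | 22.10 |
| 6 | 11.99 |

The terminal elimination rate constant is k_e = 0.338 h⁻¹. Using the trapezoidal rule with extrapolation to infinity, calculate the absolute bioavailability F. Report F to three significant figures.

F = 0.621

Trapezoidal AUC_0→6 (oral tablet):
  [0→1]: (0.00+30.54)/2 × 1 = 15.27
  [1→2.5]: (30.54+31.47)/2 × 1.5 = 46.5075
  [2.5→4]: (31.47+22.10)/2 × 1.5 = 40.1775
  [4→6]: (22.10+11.99)/2 × 2 = 34.09
  Sum = 136.045 mcg/mL·h
Tail: C_last/k_e = 11.99/0.338 = 35.473
AUC_0→∞ (oral tablet) = 136.045 + 35.473 = 171.518 mcg/mL·h
F = (AUC_ev/D_ev)/(AUC_iv/D_iv) = (171.518/20)/(138/10) = 8.5759/13.8 = 0.6214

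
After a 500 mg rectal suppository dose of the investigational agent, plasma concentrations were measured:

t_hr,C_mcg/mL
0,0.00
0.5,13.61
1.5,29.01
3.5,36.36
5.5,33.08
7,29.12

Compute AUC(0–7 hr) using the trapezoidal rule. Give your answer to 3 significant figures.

AUC = 206 mcg/mL·hr

Trapezoidal AUC_0→7:
  [0→0.5]: (0.00+13.61)/2 × 0.5 = 3.4025
  [0.5→1.5]: (13.61+29.01)/2 × 1 = 21.31
  [1.5→3.5]: (29.01+36.36)/2 × 2 = 65.37
  [3.5→5.5]: (36.36+33.08)/2 × 2 = 69.44
  [5.5→7]: (33.08+29.12)/2 × 1.5 = 46.65
  Sum = 206.1725 mcg/mL·hr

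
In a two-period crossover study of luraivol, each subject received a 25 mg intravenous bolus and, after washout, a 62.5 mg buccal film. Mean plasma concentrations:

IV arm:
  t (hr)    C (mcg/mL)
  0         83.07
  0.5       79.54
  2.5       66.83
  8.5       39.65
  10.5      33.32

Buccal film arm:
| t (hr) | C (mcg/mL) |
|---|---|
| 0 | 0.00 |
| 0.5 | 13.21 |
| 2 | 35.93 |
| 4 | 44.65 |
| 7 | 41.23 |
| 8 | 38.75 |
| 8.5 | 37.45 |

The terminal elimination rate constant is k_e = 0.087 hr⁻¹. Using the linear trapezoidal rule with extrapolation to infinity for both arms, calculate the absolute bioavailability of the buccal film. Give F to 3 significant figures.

Trapezoidal AUC_0→10.5 (IV):
  [0→0.5]: (83.07+79.54)/2 × 0.5 = 40.6525
  [0.5→2.5]: (79.54+66.83)/2 × 2 = 146.37
  [2.5→8.5]: (66.83+39.65)/2 × 6 = 319.44
  [8.5→10.5]: (39.65+33.32)/2 × 2 = 72.97
  Sum = 579.4325 mcg/mL·hr
IV tail: 33.32/0.087 = 382.989; AUC_iv,0→∞ = 579.4325 + 382.989 = 962.4215 mcg/mL·hr
Trapezoidal AUC_0→8.5 (buccal film):
  [0→0.5]: (0.00+13.21)/2 × 0.5 = 3.3025
  [0.5→2]: (13.21+35.93)/2 × 1.5 = 36.855
  [2→4]: (35.93+44.65)/2 × 2 = 80.58
  [4→7]: (44.65+41.23)/2 × 3 = 128.82
  [7→8]: (41.23+38.75)/2 × 1 = 39.99
  [8→8.5]: (38.75+37.45)/2 × 0.5 = 19.05
  Sum = 308.5975 mcg/mL·hr
buccal film tail: 37.45/0.087 = 430.460; AUC_ev,0→∞ = 308.5975 + 430.460 = 739.0575 mcg/mL·hr
F = (AUC_ev/D_ev)/(AUC_iv/D_iv) = (739.0575/62.5)/(962.4215/25) = 11.82492/38.49686 = 0.3072

F = 0.307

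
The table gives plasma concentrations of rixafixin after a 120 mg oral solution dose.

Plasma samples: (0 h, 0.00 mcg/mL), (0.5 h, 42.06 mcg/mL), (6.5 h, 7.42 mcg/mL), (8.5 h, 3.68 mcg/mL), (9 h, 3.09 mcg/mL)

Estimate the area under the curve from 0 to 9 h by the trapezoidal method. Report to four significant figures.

AUC = 171.7 mcg/mL·h

Trapezoidal AUC_0→9:
  [0→0.5]: (0.00+42.06)/2 × 0.5 = 10.515
  [0.5→6.5]: (42.06+7.42)/2 × 6 = 148.44
  [6.5→8.5]: (7.42+3.68)/2 × 2 = 11.1
  [8.5→9]: (3.68+3.09)/2 × 0.5 = 1.6925
  Sum = 171.7475 mcg/mL·h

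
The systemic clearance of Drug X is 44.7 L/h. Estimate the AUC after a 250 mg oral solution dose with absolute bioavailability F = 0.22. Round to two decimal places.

AUC_0→∞ = F × Dose / CL
        = 0.22 × 250 / 44.7 = 1.23043 mg/L·h

AUC = 1.23 mg/L·h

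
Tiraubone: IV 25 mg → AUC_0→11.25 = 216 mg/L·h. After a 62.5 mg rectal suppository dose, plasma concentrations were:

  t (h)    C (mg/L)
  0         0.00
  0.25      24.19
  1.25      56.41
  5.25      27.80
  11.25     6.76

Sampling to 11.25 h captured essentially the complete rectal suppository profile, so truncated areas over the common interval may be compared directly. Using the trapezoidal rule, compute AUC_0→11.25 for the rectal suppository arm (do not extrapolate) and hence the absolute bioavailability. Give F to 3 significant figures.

Trapezoidal AUC_0→11.25 (rectal suppository):
  [0→0.25]: (0.00+24.19)/2 × 0.25 = 3.02375
  [0.25→1.25]: (24.19+56.41)/2 × 1 = 40.3
  [1.25→5.25]: (56.41+27.80)/2 × 4 = 168.42
  [5.25→11.25]: (27.80+6.76)/2 × 6 = 103.68
  Sum = 315.42375 mg/L·h
F = (AUC_ev/D_ev)/(AUC_iv/D_iv) = (315.42375/62.5)/(216/25) = 5.04678/8.64 = 0.5841

F = 0.584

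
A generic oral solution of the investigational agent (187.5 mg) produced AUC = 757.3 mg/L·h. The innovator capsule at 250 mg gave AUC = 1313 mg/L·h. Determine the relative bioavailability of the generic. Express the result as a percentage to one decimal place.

F_rel = 76.9%

F_rel = (AUC_test/D_test) / (AUC_ref/D_ref)
      = (757.3/187.5) / (1313/250)
      = 4.03893 / 5.252 = 0.7690 = 76.90%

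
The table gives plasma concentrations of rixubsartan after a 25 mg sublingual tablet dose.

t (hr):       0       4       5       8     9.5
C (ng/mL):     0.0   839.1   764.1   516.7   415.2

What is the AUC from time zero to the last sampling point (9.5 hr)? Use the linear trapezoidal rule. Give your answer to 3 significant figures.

Trapezoidal AUC_0→9.5:
  [0→4]: (0.0+839.1)/2 × 4 = 1678.2
  [4→5]: (839.1+764.1)/2 × 1 = 801.6
  [5→8]: (764.1+516.7)/2 × 3 = 1921.2
  [8→9.5]: (516.7+415.2)/2 × 1.5 = 698.925
  Sum = 5099.925 ng/mL·hr

AUC = 5100 ng/mL·hr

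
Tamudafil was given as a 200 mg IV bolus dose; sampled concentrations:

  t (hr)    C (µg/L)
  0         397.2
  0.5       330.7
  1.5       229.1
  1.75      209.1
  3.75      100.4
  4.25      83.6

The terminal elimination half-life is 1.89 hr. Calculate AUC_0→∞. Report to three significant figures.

Trapezoidal AUC_0→4.25:
  [0→0.5]: (397.2+330.7)/2 × 0.5 = 181.975
  [0.5→1.5]: (330.7+229.1)/2 × 1 = 279.9
  [1.5→1.75]: (229.1+209.1)/2 × 0.25 = 54.775
  [1.75→3.75]: (209.1+100.4)/2 × 2 = 309.5
  [3.75→4.25]: (100.4+83.6)/2 × 0.5 = 46.0
  Sum = 872.15 µg/L·hr
k_e = ln2 / t½ = 0.693147 / 1.89 = 0.3667 hr^-1
Extrapolated tail: C_last / k_e = 83.6 / 0.3667 = 227.979
AUC_0→∞ = 872.15 + 227.979 = 1100.129 µg/L·hr

AUC = 1100 µg/L·hr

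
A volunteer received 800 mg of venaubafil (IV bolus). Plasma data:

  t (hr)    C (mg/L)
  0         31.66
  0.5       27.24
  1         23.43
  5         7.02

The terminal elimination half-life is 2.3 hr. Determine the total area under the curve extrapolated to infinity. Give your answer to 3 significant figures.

Trapezoidal AUC_0→5:
  [0→0.5]: (31.66+27.24)/2 × 0.5 = 14.725
  [0.5→1]: (27.24+23.43)/2 × 0.5 = 12.6675
  [1→5]: (23.43+7.02)/2 × 4 = 60.9
  Sum = 88.2925 mg/L·hr
k_e = ln2 / t½ = 0.693147 / 2.3 = 0.3014 hr^-1
Extrapolated tail: C_last / k_e = 7.02 / 0.3014 = 23.291
AUC_0→∞ = 88.2925 + 23.291 = 111.5835 mg/L·hr

AUC = 112 mg/L·hr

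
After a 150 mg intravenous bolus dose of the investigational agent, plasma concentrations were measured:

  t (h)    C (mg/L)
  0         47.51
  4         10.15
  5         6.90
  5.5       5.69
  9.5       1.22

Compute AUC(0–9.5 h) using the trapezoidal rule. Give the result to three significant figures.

Trapezoidal AUC_0→9.5:
  [0→4]: (47.51+10.15)/2 × 4 = 115.32
  [4→5]: (10.15+6.90)/2 × 1 = 8.525
  [5→5.5]: (6.90+5.69)/2 × 0.5 = 3.1475
  [5.5→9.5]: (5.69+1.22)/2 × 4 = 13.82
  Sum = 140.8125 mg/L·h

AUC = 141 mg/L·h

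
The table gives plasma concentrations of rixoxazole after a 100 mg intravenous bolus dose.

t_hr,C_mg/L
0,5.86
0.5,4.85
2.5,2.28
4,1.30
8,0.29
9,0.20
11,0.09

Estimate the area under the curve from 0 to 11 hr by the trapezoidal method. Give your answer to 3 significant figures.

AUC = 16.2 mg/L·hr

Trapezoidal AUC_0→11:
  [0→0.5]: (5.86+4.85)/2 × 0.5 = 2.6775
  [0.5→2.5]: (4.85+2.28)/2 × 2 = 7.13
  [2.5→4]: (2.28+1.30)/2 × 1.5 = 2.685
  [4→8]: (1.30+0.29)/2 × 4 = 3.18
  [8→9]: (0.29+0.20)/2 × 1 = 0.245
  [9→11]: (0.20+0.09)/2 × 2 = 0.29
  Sum = 16.2075 mg/L·hr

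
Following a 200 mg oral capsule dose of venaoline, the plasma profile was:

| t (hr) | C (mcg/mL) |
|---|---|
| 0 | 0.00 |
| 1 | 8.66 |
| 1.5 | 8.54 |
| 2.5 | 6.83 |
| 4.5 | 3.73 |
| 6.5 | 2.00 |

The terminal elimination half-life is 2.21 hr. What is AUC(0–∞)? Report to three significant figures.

AUC = 39.0 mcg/mL·hr

Trapezoidal AUC_0→6.5:
  [0→1]: (0.00+8.66)/2 × 1 = 4.33
  [1→1.5]: (8.66+8.54)/2 × 0.5 = 4.3
  [1.5→2.5]: (8.54+6.83)/2 × 1 = 7.685
  [2.5→4.5]: (6.83+3.73)/2 × 2 = 10.56
  [4.5→6.5]: (3.73+2.00)/2 × 2 = 5.73
  Sum = 32.605 mcg/mL·hr
k_e = ln2 / t½ = 0.693147 / 2.21 = 0.3136 hr^-1
Extrapolated tail: C_last / k_e = 2.00 / 0.3136 = 6.378
AUC_0→∞ = 32.605 + 6.378 = 38.983 mcg/mL·hr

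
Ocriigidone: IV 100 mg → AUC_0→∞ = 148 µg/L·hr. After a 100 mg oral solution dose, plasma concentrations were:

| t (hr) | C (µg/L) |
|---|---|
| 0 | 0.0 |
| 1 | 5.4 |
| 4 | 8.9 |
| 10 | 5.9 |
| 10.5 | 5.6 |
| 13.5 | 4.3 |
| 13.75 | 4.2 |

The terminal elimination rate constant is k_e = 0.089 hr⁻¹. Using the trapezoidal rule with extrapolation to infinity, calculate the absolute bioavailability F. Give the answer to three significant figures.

F = 0.909

Trapezoidal AUC_0→13.75 (oral solution):
  [0→1]: (0.0+5.4)/2 × 1 = 2.7
  [1→4]: (5.4+8.9)/2 × 3 = 21.45
  [4→10]: (8.9+5.9)/2 × 6 = 44.4
  [10→10.5]: (5.9+5.6)/2 × 0.5 = 2.875
  [10.5→13.5]: (5.6+4.3)/2 × 3 = 14.85
  [13.5→13.75]: (4.3+4.2)/2 × 0.25 = 1.0625
  Sum = 87.3375 µg/L·hr
Tail: C_last/k_e = 4.2/0.089 = 47.191
AUC_0→∞ (oral solution) = 87.3375 + 47.191 = 134.5285 µg/L·hr
F = (AUC_ev/D_ev)/(AUC_iv/D_iv) = (134.5285/100)/(148/100) = 1.345285/1.48 = 0.9090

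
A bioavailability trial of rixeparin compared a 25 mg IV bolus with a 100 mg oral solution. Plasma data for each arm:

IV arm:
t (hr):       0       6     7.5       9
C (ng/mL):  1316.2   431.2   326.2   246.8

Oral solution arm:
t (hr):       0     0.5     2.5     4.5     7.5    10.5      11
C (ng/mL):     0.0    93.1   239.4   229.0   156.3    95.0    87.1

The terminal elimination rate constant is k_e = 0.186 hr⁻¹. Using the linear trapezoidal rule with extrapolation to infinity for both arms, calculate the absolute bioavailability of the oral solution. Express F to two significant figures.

Trapezoidal AUC_0→9 (IV):
  [0→6]: (1316.2+431.2)/2 × 6 = 5242.2
  [6→7.5]: (431.2+326.2)/2 × 1.5 = 568.05
  [7.5→9]: (326.2+246.8)/2 × 1.5 = 429.75
  Sum = 6240.0 ng/mL·hr
IV tail: 246.8/0.186 = 1326.882; AUC_iv,0→∞ = 6240.0 + 1326.882 = 7566.882 ng/mL·hr
Trapezoidal AUC_0→11 (oral solution):
  [0→0.5]: (0.0+93.1)/2 × 0.5 = 23.275
  [0.5→2.5]: (93.1+239.4)/2 × 2 = 332.5
  [2.5→4.5]: (239.4+229.0)/2 × 2 = 468.4
  [4.5→7.5]: (229.0+156.3)/2 × 3 = 577.95
  [7.5→10.5]: (156.3+95.0)/2 × 3 = 376.95
  [10.5→11]: (95.0+87.1)/2 × 0.5 = 45.525
  Sum = 1824.6 ng/mL·hr
oral solution tail: 87.1/0.186 = 468.280; AUC_ev,0→∞ = 1824.6 + 468.280 = 2292.88 ng/mL·hr
F = (AUC_ev/D_ev)/(AUC_iv/D_iv) = (2292.88/100)/(7566.882/25) = 22.9288/302.67528 = 0.0758

F = 0.076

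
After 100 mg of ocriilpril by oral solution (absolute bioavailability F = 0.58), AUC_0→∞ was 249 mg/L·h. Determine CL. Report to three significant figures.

CL = F × Dose / AUC_0→∞
   = 0.58 × 100 / 249 = 0.232932 L/h

CL = 0.233 L/h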